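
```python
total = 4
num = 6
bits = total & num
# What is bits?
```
Trace:
  total=4
  total=4, num=6
  total=4, num=6, bits=4

Final answer: 4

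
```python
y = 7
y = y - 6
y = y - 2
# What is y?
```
Trace:
  y=7
  y=1
  y=-1

Final answer: -1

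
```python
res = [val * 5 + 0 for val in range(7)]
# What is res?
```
Trace:
  val=0
  val=1
  val=2
  val=3
  val=4
  val=5
  val=6
  res=[0, 5, 10, 15, 20, 25, 30]

Final answer: [0, 5, 10, 15, 20, 25, 30]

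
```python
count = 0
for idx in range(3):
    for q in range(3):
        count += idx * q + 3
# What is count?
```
Trace:
  count=0
  count=3, idx=0, q=0
  count=6, idx=0, q=1
  count=9, idx=0, q=2
  count=12, idx=1, q=0
  count=16, idx=1, q=1
  count=21, idx=1, q=2
  count=24, idx=2, q=0
  count=29, idx=2, q=1
  count=36, idx=2, q=2

Final answer: 36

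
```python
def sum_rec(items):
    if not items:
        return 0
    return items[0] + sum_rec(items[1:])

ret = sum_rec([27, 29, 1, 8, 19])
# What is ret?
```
Call trace:
sum_rec(items=[27, 29, 1, 8, 19])
  sum_rec(items=[29, 1, 8, 19])
    sum_rec(items=[1, 8, 19])
      sum_rec(items=[8, 19])
        sum_rec(items=[19])
          sum_rec(items=[])
          -> return 0
        -> return 19
      -> return 27
    -> return 28
  -> return 57
-> return 84

Final answer: 84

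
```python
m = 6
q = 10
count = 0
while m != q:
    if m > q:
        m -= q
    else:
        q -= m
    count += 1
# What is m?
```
Trace:
  m=6
  m=6, q=10
  m=6, q=10, count=0
  m=6, q=4, count=1
  m=2, q=4, count=2
  m=2, q=2, count=3

Final answer: 2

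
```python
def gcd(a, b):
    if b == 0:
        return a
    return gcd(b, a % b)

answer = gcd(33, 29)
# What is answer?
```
Call trace:
gcd(a=33, b=29)
  gcd(a=29, b=4)
    gcd(a=4, b=1)
      gcd(a=1, b=0)
      -> return 1
    -> return 1
  -> return 1
-> return 1

Final answer: 1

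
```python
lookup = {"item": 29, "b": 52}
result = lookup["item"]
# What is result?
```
Trace:
  lookup={'item': 29, 'b': 52}
  lookup={'item': 29, 'b': 52}, result=29

Final answer: 29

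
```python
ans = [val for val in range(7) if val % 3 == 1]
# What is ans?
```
Trace:
  val=0
  val=1
  val=2
  val=3
  val=4
  val=5
  val=6
  ans=[1, 4]

Final answer: [1, 4]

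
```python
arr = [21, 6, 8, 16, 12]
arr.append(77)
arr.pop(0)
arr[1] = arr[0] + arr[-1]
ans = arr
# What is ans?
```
Trace:
  arr=[21, 6, 8, 16, 12]
  arr=[21, 6, 8, 16, 12, 77]
  arr=[6, 8, 16, 12, 77]
  arr=[6, 83, 16, 12, 77]
  arr=[6, 83, 16, 12, 77], ans=[6, 83, 16, 12, 77]

Final answer: [6, 83, 16, 12, 77]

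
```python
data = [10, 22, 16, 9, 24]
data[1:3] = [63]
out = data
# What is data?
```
Trace:
  data=[10, 22, 16, 9, 24]
  data=[10, 63, 9, 24]
  data=[10, 63, 9, 24], out=[10, 63, 9, 24]

Final answer: [10, 63, 9, 24]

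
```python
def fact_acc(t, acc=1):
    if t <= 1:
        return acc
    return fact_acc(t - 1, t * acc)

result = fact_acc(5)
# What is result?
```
Call trace:
fact_acc(t=5, acc=1)
  fact_acc(t=4, acc=5)
    fact_acc(t=3, acc=20)
      fact_acc(t=2, acc=60)
        fact_acc(t=1, acc=120)
        -> return 120
      -> return 120
    -> return 120
  -> return 120
-> return 120

Final answer: 120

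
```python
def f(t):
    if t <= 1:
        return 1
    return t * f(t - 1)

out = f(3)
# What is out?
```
Call trace:
f(t=3)
  f(t=2)
    f(t=1)
    -> return 1
  -> return 2
-> return 6

Final answer: 6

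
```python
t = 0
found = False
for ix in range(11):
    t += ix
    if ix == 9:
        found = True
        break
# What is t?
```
Trace:
  t=0
  t=0, found=False
  t=0, found=False, ix=0
  t=1, found=False, ix=1
  t=3, found=False, ix=2
  t=6, found=False, ix=3
  t=10, found=False, ix=4
  t=15, found=False, ix=5
  t=21, found=False, ix=6
  t=28, found=False, ix=7
  t=36, found=False, ix=8
  t=45, found=True, ix=9

Final answer: 45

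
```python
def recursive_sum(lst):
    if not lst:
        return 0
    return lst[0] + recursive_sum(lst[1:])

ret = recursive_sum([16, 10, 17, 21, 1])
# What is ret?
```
Call trace:
recursive_sum(lst=[16, 10, 17, 21, 1])
  recursive_sum(lst=[10, 17, 21, 1])
    recursive_sum(lst=[17, 21, 1])
      recursive_sum(lst=[21, 1])
        recursive_sum(lst=[1])
          recursive_sum(lst=[])
          -> return 0
        -> return 1
      -> return 22
    -> return 39
  -> return 49
-> return 65

Final answer: 65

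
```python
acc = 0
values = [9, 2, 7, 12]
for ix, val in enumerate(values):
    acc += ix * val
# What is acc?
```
Trace:
  acc=0
  acc=0, ix=0, val=9
  acc=2, ix=1, val=2
  acc=16, ix=2, val=7
  acc=52, ix=3, val=12

Final answer: 52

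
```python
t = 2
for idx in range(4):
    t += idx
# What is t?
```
Trace:
  t=2
  t=2, idx=0
  t=3, idx=1
  t=5, idx=2
  t=8, idx=3

Final answer: 8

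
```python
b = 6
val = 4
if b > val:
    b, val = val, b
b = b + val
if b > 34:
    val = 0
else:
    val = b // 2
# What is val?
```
Trace:
  b=6
  b=6, val=4
  b=4, val=6
  b=10, val=6
  b=10, val=5

Final answer: 5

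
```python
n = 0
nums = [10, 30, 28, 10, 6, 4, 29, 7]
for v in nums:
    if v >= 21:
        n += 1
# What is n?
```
Trace:
  n=0
  n=0, v=10
  n=1, v=30
  n=2, v=28
  n=2, v=10
  n=2, v=6
  n=2, v=4
  n=3, v=29
  n=3, v=7

Final answer: 3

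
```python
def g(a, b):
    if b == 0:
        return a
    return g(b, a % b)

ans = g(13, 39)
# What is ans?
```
Call trace:
g(a=13, b=39)
  g(a=39, b=13)
    g(a=13, b=0)
    -> return 13
  -> return 13
-> return 13

Final answer: 13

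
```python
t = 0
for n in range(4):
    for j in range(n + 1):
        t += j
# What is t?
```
Trace:
  t=0
  t=0, n=0, j=0
  t=0, n=1, j=0
  t=1, n=1, j=1
  t=1, n=2, j=0
  t=2, n=2, j=1
  t=4, n=2, j=2
  t=4, n=3, j=0
  t=5, n=3, j=1
  t=7, n=3, j=2
  t=10, n=3, j=3

Final answer: 10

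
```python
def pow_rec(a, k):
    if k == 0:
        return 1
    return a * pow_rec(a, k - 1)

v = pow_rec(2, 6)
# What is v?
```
Call trace:
pow_rec(a=2, k=6)
  pow_rec(a=2, k=5)
    pow_rec(a=2, k=4)
      pow_rec(a=2, k=3)
        pow_rec(a=2, k=2)
          pow_rec(a=2, k=1)
            pow_rec(a=2, k=0)
            -> return 1
          -> return 2
        -> return 4
      -> return 8
    -> return 16
  -> return 32
-> return 64

Final answer: 64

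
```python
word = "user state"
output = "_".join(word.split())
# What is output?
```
Trace:
  word='user state'
  word='user state', output='user_state'

Final answer: 'user_state'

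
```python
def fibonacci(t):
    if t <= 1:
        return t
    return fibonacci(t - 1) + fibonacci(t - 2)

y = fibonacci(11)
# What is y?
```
Call trace (a repeated sub-call is expanded the first time; later identical calls just restate its return value):
fibonacci(t=11)
  fibonacci(t=10)
    fibonacci(t=9)
      fibonacci(t=8)
        fibonacci(t=7)
          fibonacci(t=6)
            fibonacci(t=5)
              fibonacci(t=4)
                fibonacci(t=3)
                  fibonacci(t=2)
                    fibonacci(t=1)
                    -> return 1
                    fibonacci(t=0)
                    -> return 0
                  -> return 1
                  fibonacci(t=1)
                  -> return 1
                -> return 2
                fibonacci(t=2) -> return 1  (same call as traced above)
              -> return 3
              fibonacci(t=3) -> return 2  (same call as traced above)
            -> return 5
            fibonacci(t=4) -> return 3  (same call as traced above)
          -> return 8
          fibonacci(t=5) -> return 5  (same call as traced above)
        -> return 13
        fibonacci(t=6) -> return 8  (same call as traced above)
      -> return 21
      fibonacci(t=7) -> return 13  (same call as traced above)
    -> return 34
    fibonacci(t=8) -> return 21  (same call as traced above)
  -> return 55
  fibonacci(t=9) -> return 34  (same call as traced above)
-> return 89

Final answer: 89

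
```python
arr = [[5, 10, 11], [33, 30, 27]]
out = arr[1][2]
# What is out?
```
Trace:
  arr=[[5, 10, 11], [33, 30, 27]]
  arr=[[5, 10, 11], [33, 30, 27]], out=27

Final answer: 27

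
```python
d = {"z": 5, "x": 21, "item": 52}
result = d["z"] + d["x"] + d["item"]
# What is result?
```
Trace:
  d={'z': 5, 'x': 21, 'item': 52}
  d={'z': 5, 'x': 21, 'item': 52}, result=78

Final answer: 78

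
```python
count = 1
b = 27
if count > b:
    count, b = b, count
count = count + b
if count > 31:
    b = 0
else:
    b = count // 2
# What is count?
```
Trace:
  count=1
  count=1, b=27
  count=1, b=27
  count=28, b=27
  count=28, b=14

Final answer: 28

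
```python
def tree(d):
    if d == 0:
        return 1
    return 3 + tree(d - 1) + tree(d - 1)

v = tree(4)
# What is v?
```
Call trace (a repeated sub-call is expanded the first time; later identical calls just restate its return value):
tree(d=4)
  tree(d=3)
    tree(d=2)
      tree(d=1)
        tree(d=0)
        -> return 1
        tree(d=0)
        -> return 1
      -> return 5
      tree(d=1) -> return 5  (same call as traced above)
    -> return 13
    tree(d=2) -> return 13  (same call as traced above)
  -> return 29
  tree(d=3) -> return 29  (same call as traced above)
-> return 61

Final answer: 61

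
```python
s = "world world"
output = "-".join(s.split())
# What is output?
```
Trace:
  s='world world'
  s='world world', output='world-world'

Final answer: 'world-world'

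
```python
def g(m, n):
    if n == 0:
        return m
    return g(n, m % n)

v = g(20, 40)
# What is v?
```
Call trace:
g(m=20, n=40)
  g(m=40, n=20)
    g(m=20, n=0)
    -> return 20
  -> return 20
-> return 20

Final answer: 20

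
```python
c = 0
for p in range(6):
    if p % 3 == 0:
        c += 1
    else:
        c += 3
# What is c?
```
Trace:
  c=0
  c=1, p=0
  c=4, p=1
  c=7, p=2
  c=8, p=3
  c=11, p=4
  c=14, p=5

Final answer: 14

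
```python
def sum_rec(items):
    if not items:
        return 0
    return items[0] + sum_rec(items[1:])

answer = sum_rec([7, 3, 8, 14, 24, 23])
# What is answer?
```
Call trace:
sum_rec(items=[7, 3, 8, 14, 24, 23])
  sum_rec(items=[3, 8, 14, 24, 23])
    sum_rec(items=[8, 14, 24, 23])
      sum_rec(items=[14, 24, 23])
        sum_rec(items=[24, 23])
          sum_rec(items=[23])
            sum_rec(items=[])
            -> return 0
          -> return 23
        -> return 47
      -> return 61
    -> return 69
  -> return 72
-> return 79

Final answer: 79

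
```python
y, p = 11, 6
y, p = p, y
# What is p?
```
Trace:
  y=11, p=6
  y=6, p=11

Final answer: 11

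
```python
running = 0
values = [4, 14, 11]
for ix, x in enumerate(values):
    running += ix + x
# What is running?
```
Trace:
  running=0
  running=4, ix=0, x=4
  running=19, ix=1, x=14
  running=32, ix=2, x=11

Final answer: 32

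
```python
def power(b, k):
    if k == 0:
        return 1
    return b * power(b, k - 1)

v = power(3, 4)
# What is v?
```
Call trace:
power(b=3, k=4)
  power(b=3, k=3)
    power(b=3, k=2)
      power(b=3, k=1)
        power(b=3, k=0)
        -> return 1
      -> return 3
    -> return 9
  -> return 27
-> return 81

Final answer: 81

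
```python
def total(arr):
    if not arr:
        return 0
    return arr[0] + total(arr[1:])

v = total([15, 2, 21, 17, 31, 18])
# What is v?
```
Call trace:
total(arr=[15, 2, 21, 17, 31, 18])
  total(arr=[2, 21, 17, 31, 18])
    total(arr=[21, 17, 31, 18])
      total(arr=[17, 31, 18])
        total(arr=[31, 18])
          total(arr=[18])
            total(arr=[])
            -> return 0
          -> return 18
        -> return 49
      -> return 66
    -> return 87
  -> return 89
-> return 104

Final answer: 104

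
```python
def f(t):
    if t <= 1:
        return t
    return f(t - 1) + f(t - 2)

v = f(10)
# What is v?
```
Call trace (a repeated sub-call is expanded the first time; later identical calls just restate its return value):
f(t=10)
  f(t=9)
    f(t=8)
      f(t=7)
        f(t=6)
          f(t=5)
            f(t=4)
              f(t=3)
                f(t=2)
                  f(t=1)
                  -> return 1
                  f(t=0)
                  -> return 0
                -> return 1
                f(t=1)
                -> return 1
              -> return 2
              f(t=2) -> return 1  (same call as traced above)
            -> return 3
            f(t=3) -> return 2  (same call as traced above)
          -> return 5
          f(t=4) -> return 3  (same call as traced above)
        -> return 8
        f(t=5) -> return 5  (same call as traced above)
      -> return 13
      f(t=6) -> return 8  (same call as traced above)
    -> return 21
    f(t=7) -> return 13  (same call as traced above)
  -> return 34
  f(t=8) -> return 21  (same call as traced above)
-> return 55

Final answer: 55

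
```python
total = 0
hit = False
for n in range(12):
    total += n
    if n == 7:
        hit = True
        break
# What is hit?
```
Trace:
  total=0
  total=0, hit=False
  total=0, hit=False, n=0
  total=1, hit=False, n=1
  total=3, hit=False, n=2
  total=6, hit=False, n=3
  total=10, hit=False, n=4
  total=15, hit=False, n=5
  total=21, hit=False, n=6
  total=28, hit=True, n=7

Final answer: True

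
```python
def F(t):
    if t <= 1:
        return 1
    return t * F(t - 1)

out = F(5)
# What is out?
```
Call trace:
F(t=5)
  F(t=4)
    F(t=3)
      F(t=2)
        F(t=1)
        -> return 1
      -> return 2
    -> return 6
  -> return 24
-> return 120

Final answer: 120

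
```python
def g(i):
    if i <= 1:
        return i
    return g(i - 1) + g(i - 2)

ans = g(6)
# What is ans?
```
Call trace (a repeated sub-call is expanded the first time; later identical calls just restate its return value):
g(i=6)
  g(i=5)
    g(i=4)
      g(i=3)
        g(i=2)
          g(i=1)
          -> return 1
          g(i=0)
          -> return 0
        -> return 1
        g(i=1)
        -> return 1
      -> return 2
      g(i=2) -> return 1  (same call as traced above)
    -> return 3
    g(i=3) -> return 2  (same call as traced above)
  -> return 5
  g(i=4) -> return 3  (same call as traced above)
-> return 8

Final answer: 8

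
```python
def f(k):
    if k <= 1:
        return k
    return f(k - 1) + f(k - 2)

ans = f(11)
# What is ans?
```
Call trace (a repeated sub-call is expanded the first time; later identical calls just restate its return value):
f(k=11)
  f(k=10)
    f(k=9)
      f(k=8)
        f(k=7)
          f(k=6)
            f(k=5)
              f(k=4)
                f(k=3)
                  f(k=2)
                    f(k=1)
                    -> return 1
                    f(k=0)
                    -> return 0
                  -> return 1
                  f(k=1)
                  -> return 1
                -> return 2
                f(k=2) -> return 1  (same call as traced above)
              -> return 3
              f(k=3) -> return 2  (same call as traced above)
            -> return 5
            f(k=4) -> return 3  (same call as traced above)
          -> return 8
          f(k=5) -> return 5  (same call as traced above)
        -> return 13
        f(k=6) -> return 8  (same call as traced above)
      -> return 21
      f(k=7) -> return 13  (same call as traced above)
    -> return 34
    f(k=8) -> return 21  (same call as traced above)
  -> return 55
  f(k=9) -> return 34  (same call as traced above)
-> return 89

Final answer: 89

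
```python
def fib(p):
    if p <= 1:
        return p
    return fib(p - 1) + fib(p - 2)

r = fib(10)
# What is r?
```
Call trace (a repeated sub-call is expanded the first time; later identical calls just restate its return value):
fib(p=10)
  fib(p=9)
    fib(p=8)
      fib(p=7)
        fib(p=6)
          fib(p=5)
            fib(p=4)
              fib(p=3)
                fib(p=2)
                  fib(p=1)
                  -> return 1
                  fib(p=0)
                  -> return 0
                -> return 1
                fib(p=1)
                -> return 1
              -> return 2
              fib(p=2) -> return 1  (same call as traced above)
            -> return 3
            fib(p=3) -> return 2  (same call as traced above)
          -> return 5
          fib(p=4) -> return 3  (same call as traced above)
        -> return 8
        fib(p=5) -> return 5  (same call as traced above)
      -> return 13
      fib(p=6) -> return 8  (same call as traced above)
    -> return 21
    fib(p=7) -> return 13  (same call as traced above)
  -> return 34
  fib(p=8) -> return 21  (same call as traced above)
-> return 55

Final answer: 55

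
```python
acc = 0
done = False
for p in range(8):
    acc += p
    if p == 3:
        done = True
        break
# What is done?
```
Trace:
  acc=0
  acc=0, done=False
  acc=0, done=False, p=0
  acc=1, done=False, p=1
  acc=3, done=False, p=2
  acc=6, done=True, p=3

Final answer: True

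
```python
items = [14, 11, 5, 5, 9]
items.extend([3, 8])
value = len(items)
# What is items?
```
Trace:
  items=[14, 11, 5, 5, 9]
  items=[14, 11, 5, 5, 9, 3, 8]
  items=[14, 11, 5, 5, 9, 3, 8], value=7

Final answer: [14, 11, 5, 5, 9, 3, 8]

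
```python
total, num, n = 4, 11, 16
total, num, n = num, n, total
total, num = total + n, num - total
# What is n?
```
Trace:
  total=4, num=11, n=16
  total=11, num=16, n=4
  total=15, num=5, n=4

Final answer: 4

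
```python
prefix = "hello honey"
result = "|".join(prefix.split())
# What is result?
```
Trace:
  prefix='hello honey'
  prefix='hello honey', result='hello|honey'

Final answer: 'hello|honey'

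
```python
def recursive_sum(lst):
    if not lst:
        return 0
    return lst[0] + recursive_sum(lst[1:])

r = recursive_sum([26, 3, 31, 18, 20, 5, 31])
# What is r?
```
Call trace:
recursive_sum(lst=[26, 3, 31, 18, 20, 5, 31])
  recursive_sum(lst=[3, 31, 18, 20, 5, 31])
    recursive_sum(lst=[31, 18, 20, 5, 31])
      recursive_sum(lst=[18, 20, 5, 31])
        recursive_sum(lst=[20, 5, 31])
          recursive_sum(lst=[5, 31])
            recursive_sum(lst=[31])
              recursive_sum(lst=[])
              -> return 0
            -> return 31
          -> return 36
        -> return 56
      -> return 74
    -> return 105
  -> return 108
-> return 134

Final answer: 134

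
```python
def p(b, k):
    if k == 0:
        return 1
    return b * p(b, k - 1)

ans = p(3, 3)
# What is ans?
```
Call trace:
p(b=3, k=3)
  p(b=3, k=2)
    p(b=3, k=1)
      p(b=3, k=0)
      -> return 1
    -> return 3
  -> return 9
-> return 27

Final answer: 27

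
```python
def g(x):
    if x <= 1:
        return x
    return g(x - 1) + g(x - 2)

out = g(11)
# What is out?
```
Call trace (a repeated sub-call is expanded the first time; later identical calls just restate its return value):
g(x=11)
  g(x=10)
    g(x=9)
      g(x=8)
        g(x=7)
          g(x=6)
            g(x=5)
              g(x=4)
                g(x=3)
                  g(x=2)
                    g(x=1)
                    -> return 1
                    g(x=0)
                    -> return 0
                  -> return 1
                  g(x=1)
                  -> return 1
                -> return 2
                g(x=2) -> return 1  (same call as traced above)
              -> return 3
              g(x=3) -> return 2  (same call as traced above)
            -> return 5
            g(x=4) -> return 3  (same call as traced above)
          -> return 8
          g(x=5) -> return 5  (same call as traced above)
        -> return 13
        g(x=6) -> return 8  (same call as traced above)
      -> return 21
      g(x=7) -> return 13  (same call as traced above)
    -> return 34
    g(x=8) -> return 21  (same call as traced above)
  -> return 55
  g(x=9) -> return 34  (same call as traced above)
-> return 89

Final answer: 89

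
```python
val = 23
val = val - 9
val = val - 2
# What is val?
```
Trace:
  val=23
  val=14
  val=12

Final answer: 12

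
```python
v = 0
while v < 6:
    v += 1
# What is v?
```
Trace:
  v=0
  v=1
  v=2
  v=3
  v=4
  v=5
  v=6

Final answer: 6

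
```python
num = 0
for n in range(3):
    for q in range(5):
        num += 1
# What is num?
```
Trace:
  num=0
  num=1, n=0, q=0
  num=2, n=0, q=1
  num=3, n=0, q=2
  num=4, n=0, q=3
  num=5, n=0, q=4
  num=6, n=1, q=0
  num=7, n=1, q=1
  num=8, n=1, q=2
  num=9, n=1, q=3
  num=10, n=1, q=4
  num=11, n=2, q=0
  num=12, n=2, q=1
  num=13, n=2, q=2
  num=14, n=2, q=3
  num=15, n=2, q=4

Final answer: 15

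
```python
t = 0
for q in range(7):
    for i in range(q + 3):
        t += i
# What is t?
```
Trace:
  t=0
  t=0, q=0, i=0
  t=1, q=0, i=1
  t=3, q=0, i=2
  t=3, q=1, i=0
  t=4, q=1, i=1
  t=6, q=1, i=2
  t=9, q=1, i=3
  t=9, q=2, i=0
  t=10, q=2, i=1
  t=12, q=2, i=2
  t=15, q=2, i=3
  t=19, q=2, i=4
  t=19, q=3, i=0
  t=20, q=3, i=1
  t=22, q=3, i=2
  t=25, q=3, i=3
  t=29, q=3, i=4
  t=34, q=3, i=5
  t=34, q=4, i=0
  t=35, q=4, i=1
  t=37, q=4, i=2
  t=40, q=4, i=3
  t=44, q=4, i=4
  t=49, q=4, i=5
  t=55, q=4, i=6
  t=55, q=5, i=0
  t=56, q=5, i=1
  t=58, q=5, i=2
  t=61, q=5, i=3
  t=65, q=5, i=4
  t=70, q=5, i=5
  t=76, q=5, i=6
  t=83, q=5, i=7
  t=83, q=6, i=0
  t=84, q=6, i=1
  t=86, q=6, i=2
  t=89, q=6, i=3
  t=93, q=6, i=4
  t=98, q=6, i=5
  t=104, q=6, i=6
  t=111, q=6, i=7
  t=119, q=6, i=8

Final answer: 119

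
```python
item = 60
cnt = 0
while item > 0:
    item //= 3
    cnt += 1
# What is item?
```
Trace:
  item=60
  item=60, cnt=0
  item=20, cnt=1
  item=6, cnt=2
  item=2, cnt=3
  item=0, cnt=4

Final answer: 0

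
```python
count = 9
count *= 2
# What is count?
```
Trace:
  count=9
  count=18

Final answer: 18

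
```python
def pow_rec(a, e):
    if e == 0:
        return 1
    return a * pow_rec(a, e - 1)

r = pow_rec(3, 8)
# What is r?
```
Call trace:
pow_rec(a=3, e=8)
  pow_rec(a=3, e=7)
    pow_rec(a=3, e=6)
      pow_rec(a=3, e=5)
        pow_rec(a=3, e=4)
          pow_rec(a=3, e=3)
            pow_rec(a=3, e=2)
              pow_rec(a=3, e=1)
                pow_rec(a=3, e=0)
                -> return 1
              -> return 3
            -> return 9
          -> return 27
        -> return 81
      -> return 243
    -> return 729
  -> return 2187
-> return 6561

Final answer: 6561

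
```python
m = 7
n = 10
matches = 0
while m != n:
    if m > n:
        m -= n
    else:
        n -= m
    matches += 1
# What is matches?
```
Trace:
  m=7
  m=7, n=10
  m=7, n=10, matches=0
  m=7, n=3, matches=1
  m=4, n=3, matches=2
  m=1, n=3, matches=3
  m=1, n=2, matches=4
  m=1, n=1, matches=5

Final answer: 5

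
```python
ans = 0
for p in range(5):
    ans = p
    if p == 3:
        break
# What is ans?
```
Trace:
  ans=0
  ans=0, p=0
  ans=1, p=1
  ans=2, p=2
  ans=3, p=3

Final answer: 3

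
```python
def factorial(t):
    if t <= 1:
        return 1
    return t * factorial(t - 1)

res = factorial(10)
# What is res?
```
Call trace:
factorial(t=10)
  factorial(t=9)
    factorial(t=8)
      factorial(t=7)
        factorial(t=6)
          factorial(t=5)
            factorial(t=4)
              factorial(t=3)
                factorial(t=2)
                  factorial(t=1)
                  -> return 1
                -> return 2
              -> return 6
            -> return 24
          -> return 120
        -> return 720
      -> return 5040
    -> return 40320
  -> return 362880
-> return 3628800

Final answer: 3628800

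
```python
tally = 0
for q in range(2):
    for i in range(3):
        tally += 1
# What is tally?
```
Trace:
  tally=0
  tally=1, q=0, i=0
  tally=2, q=0, i=1
  tally=3, q=0, i=2
  tally=4, q=1, i=0
  tally=5, q=1, i=1
  tally=6, q=1, i=2

Final answer: 6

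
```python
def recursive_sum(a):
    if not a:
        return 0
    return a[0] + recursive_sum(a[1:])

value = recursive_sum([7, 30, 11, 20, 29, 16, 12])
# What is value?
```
Call trace:
recursive_sum(a=[7, 30, 11, 20, 29, 16, 12])
  recursive_sum(a=[30, 11, 20, 29, 16, 12])
    recursive_sum(a=[11, 20, 29, 16, 12])
      recursive_sum(a=[20, 29, 16, 12])
        recursive_sum(a=[29, 16, 12])
          recursive_sum(a=[16, 12])
            recursive_sum(a=[12])
              recursive_sum(a=[])
              -> return 0
            -> return 12
          -> return 28
        -> return 57
      -> return 77
    -> return 88
  -> return 118
-> return 125

Final answer: 125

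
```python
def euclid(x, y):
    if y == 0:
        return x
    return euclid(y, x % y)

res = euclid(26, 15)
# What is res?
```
Call trace:
euclid(x=26, y=15)
  euclid(x=15, y=11)
    euclid(x=11, y=4)
      euclid(x=4, y=3)
        euclid(x=3, y=1)
          euclid(x=1, y=0)
          -> return 1
        -> return 1
      -> return 1
    -> return 1
  -> return 1
-> return 1

Final answer: 1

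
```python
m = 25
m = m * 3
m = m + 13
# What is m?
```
Trace:
  m=25
  m=75
  m=88

Final answer: 88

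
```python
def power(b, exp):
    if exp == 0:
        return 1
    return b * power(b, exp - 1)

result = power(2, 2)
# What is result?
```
Call trace:
power(b=2, exp=2)
  power(b=2, exp=1)
    power(b=2, exp=0)
    -> return 1
  -> return 2
-> return 4

Final answer: 4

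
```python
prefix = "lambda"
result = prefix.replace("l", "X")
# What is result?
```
Trace:
  prefix='lambda'
  prefix='lambda', result='Xambda'

Final answer: 'Xambda'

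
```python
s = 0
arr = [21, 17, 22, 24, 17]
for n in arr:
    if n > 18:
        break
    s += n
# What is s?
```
Trace:
  s=0
  s=0, n=21

Final answer: 0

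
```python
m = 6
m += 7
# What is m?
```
Trace:
  m=6
  m=13

Final answer: 13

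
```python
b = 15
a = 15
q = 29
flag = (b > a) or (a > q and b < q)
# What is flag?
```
Trace:
  b=15
  b=15, a=15
  b=15, a=15, q=29
  b=15, a=15, q=29, flag=False

Final answer: False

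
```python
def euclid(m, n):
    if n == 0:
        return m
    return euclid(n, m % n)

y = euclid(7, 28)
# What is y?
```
Call trace:
euclid(m=7, n=28)
  euclid(m=28, n=7)
    euclid(m=7, n=0)
    -> return 7
  -> return 7
-> return 7

Final answer: 7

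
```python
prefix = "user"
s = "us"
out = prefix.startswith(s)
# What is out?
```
Trace:
  prefix='user'
  prefix='user', s='us'
  prefix='user', s='us', out=True

Final answer: True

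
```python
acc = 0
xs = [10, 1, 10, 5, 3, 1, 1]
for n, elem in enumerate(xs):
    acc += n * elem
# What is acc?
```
Trace:
  acc=0
  acc=0, n=0, elem=10
  acc=1, n=1, elem=1
  acc=21, n=2, elem=10
  acc=36, n=3, elem=5
  acc=48, n=4, elem=3
  acc=53, n=5, elem=1
  acc=59, n=6, elem=1

Final answer: 59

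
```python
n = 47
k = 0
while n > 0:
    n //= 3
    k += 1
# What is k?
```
Trace:
  n=47
  n=47, k=0
  n=15, k=1
  n=5, k=2
  n=1, k=3
  n=0, k=4

Final answer: 4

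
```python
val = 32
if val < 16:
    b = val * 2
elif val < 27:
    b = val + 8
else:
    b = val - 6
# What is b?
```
Trace:
  val=32
  val=32, b=26

Final answer: 26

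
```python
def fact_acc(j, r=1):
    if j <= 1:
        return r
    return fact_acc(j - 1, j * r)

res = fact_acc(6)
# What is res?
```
Call trace:
fact_acc(j=6, r=1)
  fact_acc(j=5, r=6)
    fact_acc(j=4, r=30)
      fact_acc(j=3, r=120)
        fact_acc(j=2, r=360)
          fact_acc(j=1, r=720)
          -> return 720
        -> return 720
      -> return 720
    -> return 720
  -> return 720
-> return 720

Final answer: 720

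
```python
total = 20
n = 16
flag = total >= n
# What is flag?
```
Trace:
  total=20
  total=20, n=16
  total=20, n=16, flag=True

Final answer: True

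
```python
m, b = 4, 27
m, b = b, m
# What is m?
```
Trace:
  m=4, b=27
  m=27, b=4

Final answer: 27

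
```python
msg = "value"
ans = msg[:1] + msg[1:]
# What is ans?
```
Trace:
  msg='value'
  msg='value', ans='value'

Final answer: 'value'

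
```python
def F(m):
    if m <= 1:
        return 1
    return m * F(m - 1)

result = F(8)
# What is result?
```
Call trace:
F(m=8)
  F(m=7)
    F(m=6)
      F(m=5)
        F(m=4)
          F(m=3)
            F(m=2)
              F(m=1)
              -> return 1
            -> return 2
          -> return 6
        -> return 24
      -> return 120
    -> return 720
  -> return 5040
-> return 40320

Final answer: 40320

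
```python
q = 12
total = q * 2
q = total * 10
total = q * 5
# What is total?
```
Trace:
  q=12
  q=12, total=24
  q=240, total=24
  q=240, total=1200

Final answer: 1200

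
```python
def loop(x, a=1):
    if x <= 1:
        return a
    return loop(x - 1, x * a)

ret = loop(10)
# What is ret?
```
Call trace:
loop(x=10, a=1)
  loop(x=9, a=10)
    loop(x=8, a=90)
      loop(x=7, a=720)
        loop(x=6, a=5040)
          loop(x=5, a=30240)
            loop(x=4, a=151200)
              loop(x=3, a=604800)
                loop(x=2, a=1814400)
                  loop(x=1, a=3628800)
                  -> return 3628800
                -> return 3628800
              -> return 3628800
            -> return 3628800
          -> return 3628800
        -> return 3628800
      -> return 3628800
    -> return 3628800
  -> return 3628800
-> return 3628800

Final answer: 3628800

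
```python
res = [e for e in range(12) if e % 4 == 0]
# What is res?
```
Trace:
  e=0
  e=1
  e=2
  e=3
  e=4
  e=5
  e=6
  e=7
  e=8
  e=9
  e=10
  e=11
  res=[0, 4, 8]

Final answer: [0, 4, 8]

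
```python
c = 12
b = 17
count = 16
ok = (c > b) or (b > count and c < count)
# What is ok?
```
Trace:
  c=12
  c=12, b=17
  c=12, b=17, count=16
  c=12, b=17, count=16, ok=True

Final answer: True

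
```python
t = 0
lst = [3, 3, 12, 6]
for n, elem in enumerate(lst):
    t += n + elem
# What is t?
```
Trace:
  t=0
  t=3, n=0, elem=3
  t=7, n=1, elem=3
  t=21, n=2, elem=12
  t=30, n=3, elem=6

Final answer: 30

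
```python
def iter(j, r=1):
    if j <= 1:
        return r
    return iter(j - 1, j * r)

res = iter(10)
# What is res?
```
Call trace:
iter(j=10, r=1)
  iter(j=9, r=10)
    iter(j=8, r=90)
      iter(j=7, r=720)
        iter(j=6, r=5040)
          iter(j=5, r=30240)
            iter(j=4, r=151200)
              iter(j=3, r=604800)
                iter(j=2, r=1814400)
                  iter(j=1, r=3628800)
                  -> return 3628800
                -> return 3628800
              -> return 3628800
            -> return 3628800
          -> return 3628800
        -> return 3628800
      -> return 3628800
    -> return 3628800
  -> return 3628800
-> return 3628800

Final answer: 3628800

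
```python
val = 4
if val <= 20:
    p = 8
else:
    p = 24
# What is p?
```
Trace:
  val=4
  val=4, p=8

Final answer: 8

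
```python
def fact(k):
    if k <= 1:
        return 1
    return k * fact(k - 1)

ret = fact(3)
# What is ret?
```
Call trace:
fact(k=3)
  fact(k=2)
    fact(k=1)
    -> return 1
  -> return 2
-> return 6

Final answer: 6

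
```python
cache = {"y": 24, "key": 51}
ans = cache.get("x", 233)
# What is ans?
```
Trace:
  cache={'y': 24, 'key': 51}
  cache={'y': 24, 'key': 51}, ans=233

Final answer: 233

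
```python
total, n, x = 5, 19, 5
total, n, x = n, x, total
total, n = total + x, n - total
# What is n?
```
Trace:
  total=5, n=19, x=5
  total=19, n=5, x=5
  total=24, n=-14, x=5

Final answer: -14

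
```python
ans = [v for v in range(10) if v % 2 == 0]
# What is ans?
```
Trace:
  v=0
  v=1
  v=2
  v=3
  v=4
  v=5
  v=6
  v=7
  v=8
  v=9
  ans=[0, 2, 4, 6, 8]

Final answer: [0, 2, 4, 6, 8]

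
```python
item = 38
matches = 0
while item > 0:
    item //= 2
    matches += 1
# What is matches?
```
Trace:
  item=38
  item=38, matches=0
  item=19, matches=1
  item=9, matches=2
  item=4, matches=3
  item=2, matches=4
  item=1, matches=5
  item=0, matches=6

Final answer: 6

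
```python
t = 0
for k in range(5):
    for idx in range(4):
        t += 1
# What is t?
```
Trace:
  t=0
  t=1, k=0, idx=0
  t=2, k=0, idx=1
  t=3, k=0, idx=2
  t=4, k=0, idx=3
  t=5, k=1, idx=0
  t=6, k=1, idx=1
  t=7, k=1, idx=2
  t=8, k=1, idx=3
  t=9, k=2, idx=0
  t=10, k=2, idx=1
  t=11, k=2, idx=2
  t=12, k=2, idx=3
  t=13, k=3, idx=0
  t=14, k=3, idx=1
  t=15, k=3, idx=2
  t=16, k=3, idx=3
  t=17, k=4, idx=0
  t=18, k=4, idx=1
  t=19, k=4, idx=2
  t=20, k=4, idx=3

Final answer: 20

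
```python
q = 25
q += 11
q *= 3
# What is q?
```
Trace:
  q=25
  q=36
  q=108

Final answer: 108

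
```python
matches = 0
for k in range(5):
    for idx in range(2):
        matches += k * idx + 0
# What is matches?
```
Trace:
  matches=0
  matches=0, k=0, idx=0
  matches=0, k=0, idx=1
  matches=0, k=1, idx=0
  matches=1, k=1, idx=1
  matches=1, k=2, idx=0
  matches=3, k=2, idx=1
  matches=3, k=3, idx=0
  matches=6, k=3, idx=1
  matches=6, k=4, idx=0
  matches=10, k=4, idx=1

Final answer: 10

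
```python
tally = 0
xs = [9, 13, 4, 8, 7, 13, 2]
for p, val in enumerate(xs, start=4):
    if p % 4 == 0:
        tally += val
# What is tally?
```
Trace:
  tally=0
  tally=9, p=4, val=9
  tally=9, p=5, val=13
  tally=9, p=6, val=4
  tally=9, p=7, val=8
  tally=16, p=8, val=7
  tally=16, p=9, val=13
  tally=16, p=10, val=2

Final answer: 16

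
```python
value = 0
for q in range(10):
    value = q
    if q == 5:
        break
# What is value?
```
Trace:
  value=0
  value=0, q=0
  value=1, q=1
  value=2, q=2
  value=3, q=3
  value=4, q=4
  value=5, q=5

Final answer: 5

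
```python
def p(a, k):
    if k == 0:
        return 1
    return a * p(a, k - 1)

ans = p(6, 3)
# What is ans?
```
Call trace:
p(a=6, k=3)
  p(a=6, k=2)
    p(a=6, k=1)
      p(a=6, k=0)
      -> return 1
    -> return 6
  -> return 36
-> return 216

Final answer: 216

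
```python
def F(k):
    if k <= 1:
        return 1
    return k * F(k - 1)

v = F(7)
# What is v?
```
Call trace:
F(k=7)
  F(k=6)
    F(k=5)
      F(k=4)
        F(k=3)
          F(k=2)
            F(k=1)
            -> return 1
          -> return 2
        -> return 6
      -> return 24
    -> return 120
  -> return 720
-> return 5040

Final answer: 5040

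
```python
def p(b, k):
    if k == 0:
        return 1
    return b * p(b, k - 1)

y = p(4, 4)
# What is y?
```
Call trace:
p(b=4, k=4)
  p(b=4, k=3)
    p(b=4, k=2)
      p(b=4, k=1)
        p(b=4, k=0)
        -> return 1
      -> return 4
    -> return 16
  -> return 64
-> return 256

Final answer: 256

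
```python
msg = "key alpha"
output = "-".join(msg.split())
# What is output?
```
Trace:
  msg='key alpha'
  msg='key alpha', output='key-alpha'

Final answer: 'key-alpha'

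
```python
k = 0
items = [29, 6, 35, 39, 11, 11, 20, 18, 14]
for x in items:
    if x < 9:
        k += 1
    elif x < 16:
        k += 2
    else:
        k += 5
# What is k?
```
Trace:
  k=0
  k=5, x=29
  k=6, x=6
  k=11, x=35
  k=16, x=39
  k=18, x=11
  k=20, x=11
  k=25, x=20
  k=30, x=18
  k=32, x=14

Final answer: 32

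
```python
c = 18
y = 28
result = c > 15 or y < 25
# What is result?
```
Trace:
  c=18
  c=18, y=28
  c=18, y=28, result=True

Final answer: True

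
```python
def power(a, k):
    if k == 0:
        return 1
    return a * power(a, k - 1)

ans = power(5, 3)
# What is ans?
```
Call trace:
power(a=5, k=3)
  power(a=5, k=2)
    power(a=5, k=1)
      power(a=5, k=0)
      -> return 1
    -> return 5
  -> return 25
-> return 125

Final answer: 125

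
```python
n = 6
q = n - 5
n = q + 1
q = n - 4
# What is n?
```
Trace:
  n=6
  n=6, q=1
  n=2, q=1
  n=2, q=-2

Final answer: 2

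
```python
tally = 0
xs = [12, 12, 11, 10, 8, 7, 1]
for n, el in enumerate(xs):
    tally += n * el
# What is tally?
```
Trace:
  tally=0
  tally=0, n=0, el=12
  tally=12, n=1, el=12
  tally=34, n=2, el=11
  tally=64, n=3, el=10
  tally=96, n=4, el=8
  tally=131, n=5, el=7
  tally=137, n=6, el=1

Final answer: 137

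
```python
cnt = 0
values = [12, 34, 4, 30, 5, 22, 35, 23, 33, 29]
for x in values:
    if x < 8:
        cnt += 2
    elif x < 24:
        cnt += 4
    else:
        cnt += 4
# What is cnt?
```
Trace:
  cnt=0
  cnt=4, x=12
  cnt=8, x=34
  cnt=10, x=4
  cnt=14, x=30
  cnt=16, x=5
  cnt=20, x=22
  cnt=24, x=35
  cnt=28, x=23
  cnt=32, x=33
  cnt=36, x=29

Final answer: 36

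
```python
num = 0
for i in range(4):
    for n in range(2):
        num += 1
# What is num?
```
Trace:
  num=0
  num=1, i=0, n=0
  num=2, i=0, n=1
  num=3, i=1, n=0
  num=4, i=1, n=1
  num=5, i=2, n=0
  num=6, i=2, n=1
  num=7, i=3, n=0
  num=8, i=3, n=1

Final answer: 8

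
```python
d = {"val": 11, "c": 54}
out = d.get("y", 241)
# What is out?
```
Trace:
  d={'val': 11, 'c': 54}
  d={'val': 11, 'c': 54}, out=241

Final answer: 241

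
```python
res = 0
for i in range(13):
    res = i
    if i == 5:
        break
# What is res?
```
Trace:
  res=0
  res=0, i=0
  res=1, i=1
  res=2, i=2
  res=3, i=3
  res=4, i=4
  res=5, i=5

Final answer: 5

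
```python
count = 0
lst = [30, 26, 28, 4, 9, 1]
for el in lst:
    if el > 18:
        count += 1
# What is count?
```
Trace:
  count=0
  count=1, el=30
  count=2, el=26
  count=3, el=28
  count=3, el=4
  count=3, el=9
  count=3, el=1

Final answer: 3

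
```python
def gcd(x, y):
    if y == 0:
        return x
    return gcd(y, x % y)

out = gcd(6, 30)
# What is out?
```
Call trace:
gcd(x=6, y=30)
  gcd(x=30, y=6)
    gcd(x=6, y=0)
    -> return 6
  -> return 6
-> return 6

Final answer: 6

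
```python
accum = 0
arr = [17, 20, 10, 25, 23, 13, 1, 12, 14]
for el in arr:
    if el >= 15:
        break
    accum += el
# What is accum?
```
Trace:
  accum=0
  accum=0, el=17

Final answer: 0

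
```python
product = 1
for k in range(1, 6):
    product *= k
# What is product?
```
Trace:
  product=1
  product=1, k=1
  product=2, k=2
  product=6, k=3
  product=24, k=4
  product=120, k=5

Final answer: 120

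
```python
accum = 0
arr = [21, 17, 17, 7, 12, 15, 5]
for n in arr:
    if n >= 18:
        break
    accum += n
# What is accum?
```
Trace:
  accum=0
  accum=0, n=21

Final answer: 0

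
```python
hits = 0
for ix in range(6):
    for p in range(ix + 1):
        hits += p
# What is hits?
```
Trace:
  hits=0
  hits=0, ix=0, p=0
  hits=0, ix=1, p=0
  hits=1, ix=1, p=1
  hits=1, ix=2, p=0
  hits=2, ix=2, p=1
  hits=4, ix=2, p=2
  hits=4, ix=3, p=0
  hits=5, ix=3, p=1
  hits=7, ix=3, p=2
  hits=10, ix=3, p=3
  hits=10, ix=4, p=0
  hits=11, ix=4, p=1
  hits=13, ix=4, p=2
  hits=16, ix=4, p=3
  hits=20, ix=4, p=4
  hits=20, ix=5, p=0
  hits=21, ix=5, p=1
  hits=23, ix=5, p=2
  hits=26, ix=5, p=3
  hits=30, ix=5, p=4
  hits=35, ix=5, p=5

Final answer: 35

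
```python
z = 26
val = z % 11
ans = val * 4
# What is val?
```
Trace:
  z=26
  z=26, val=4
  z=26, val=4, ans=16

Final answer: 4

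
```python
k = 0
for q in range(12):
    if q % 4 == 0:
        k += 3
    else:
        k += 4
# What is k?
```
Trace:
  k=0
  k=3, q=0
  k=7, q=1
  k=11, q=2
  k=15, q=3
  k=18, q=4
  k=22, q=5
  k=26, q=6
  k=30, q=7
  k=33, q=8
  k=37, q=9
  k=41, q=10
  k=45, q=11

Final answer: 45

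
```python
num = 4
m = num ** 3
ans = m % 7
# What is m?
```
Trace:
  num=4
  num=4, m=64
  num=4, m=64, ans=1

Final answer: 64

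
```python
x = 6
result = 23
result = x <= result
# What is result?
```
Trace:
  x=6
  x=6, result=23
  x=6, result=True

Final answer: True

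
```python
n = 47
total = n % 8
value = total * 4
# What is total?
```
Trace:
  n=47
  n=47, total=7
  n=47, total=7, value=28

Final answer: 7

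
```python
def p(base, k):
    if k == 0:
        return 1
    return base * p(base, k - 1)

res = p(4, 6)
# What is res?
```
Call trace:
p(base=4, k=6)
  p(base=4, k=5)
    p(base=4, k=4)
      p(base=4, k=3)
        p(base=4, k=2)
          p(base=4, k=1)
            p(base=4, k=0)
            -> return 1
          -> return 4
        -> return 16
      -> return 64
    -> return 256
  -> return 1024
-> return 4096

Final answer: 4096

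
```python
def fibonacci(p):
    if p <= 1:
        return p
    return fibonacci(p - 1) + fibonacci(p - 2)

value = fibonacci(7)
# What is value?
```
Call trace (a repeated sub-call is expanded the first time; later identical calls just restate its return value):
fibonacci(p=7)
  fibonacci(p=6)
    fibonacci(p=5)
      fibonacci(p=4)
        fibonacci(p=3)
          fibonacci(p=2)
            fibonacci(p=1)
            -> return 1
            fibonacci(p=0)
            -> return 0
          -> return 1
          fibonacci(p=1)
          -> return 1
        -> return 2
        fibonacci(p=2) -> return 1  (same call as traced above)
      -> return 3
      fibonacci(p=3) -> return 2  (same call as traced above)
    -> return 5
    fibonacci(p=4) -> return 3  (same call as traced above)
  -> return 8
  fibonacci(p=5) -> return 5  (same call as traced above)
-> return 13

Final answer: 13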